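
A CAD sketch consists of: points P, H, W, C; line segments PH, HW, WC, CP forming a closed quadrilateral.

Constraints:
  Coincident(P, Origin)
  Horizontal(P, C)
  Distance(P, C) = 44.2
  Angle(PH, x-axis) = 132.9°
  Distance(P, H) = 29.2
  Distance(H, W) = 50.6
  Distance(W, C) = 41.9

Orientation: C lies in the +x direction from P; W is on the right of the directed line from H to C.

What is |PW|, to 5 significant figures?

22.349

P is at the origin; PC is horizontal with |PC| = 44.2 and C in +x, so C = (44.2, 0). PH runs at 132.9° with |PH| = 29.2, so H = (-19.877, 21.390). W is determined by |HW| = 50.6 and |WC| = 41.9 together: it lies at the intersection of circle(H, 50.6) and circle(C, 41.9). With |HC| = 67.553, the foot of the radical line on HC is 39.733 from H and the perpendicular offset is √(50.6² − 39.733²) = 31.331. Taking the right-of-HC solution: W = (7.8905, -20.910).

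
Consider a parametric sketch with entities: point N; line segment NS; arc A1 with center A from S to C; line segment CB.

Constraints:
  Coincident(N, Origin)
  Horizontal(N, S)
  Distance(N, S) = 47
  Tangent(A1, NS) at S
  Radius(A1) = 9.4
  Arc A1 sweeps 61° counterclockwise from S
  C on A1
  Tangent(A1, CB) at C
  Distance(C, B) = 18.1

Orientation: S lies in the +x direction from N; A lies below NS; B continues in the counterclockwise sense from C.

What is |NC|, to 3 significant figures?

39.1

N is at the origin; NS is horizontal with |NS| = 47.0 and S on the +x side, so S = (47.0, 0.00). Tangency of A1 to NS means the radius AS is perpendicular to NS, so A = S + (0, -9.4) = (47.0, -9.40). On A1, S sits at bearing 90° from A; a 61° counterclockwise sweep puts C at bearing 151°, so C = A + 9.4·(cos 151°, sin 151°) = (38.8, -4.84). Then |NC| = |C − N| = 39.1.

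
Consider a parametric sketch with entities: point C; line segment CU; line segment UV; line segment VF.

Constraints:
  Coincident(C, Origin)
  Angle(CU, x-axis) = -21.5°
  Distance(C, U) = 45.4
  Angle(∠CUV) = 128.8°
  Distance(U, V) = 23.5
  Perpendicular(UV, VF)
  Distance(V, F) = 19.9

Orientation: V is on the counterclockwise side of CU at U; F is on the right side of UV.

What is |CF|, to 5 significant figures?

75.860

C is at the origin; CU runs at -21.5° with length 45.4, so U = 45.4·(cos -21.5°, sin -21.5°) = (42.241, -16.639). ∠CUV = 128.8°, so UV runs at -21.5° + (180° − 128.8°) = 29.700° from the x-axis; with |UV| = 23.5, V = U + 23.5·(cos 29.700°, sin 29.700°) = (62.654, -4.9959). UV is perpendicular to VF; with |VF| = 19.9 on the right of UV, F = V + 19.9·(0.49546, -0.86863) = (72.513, -22.282). Then |CF| = |F − C| = 75.860.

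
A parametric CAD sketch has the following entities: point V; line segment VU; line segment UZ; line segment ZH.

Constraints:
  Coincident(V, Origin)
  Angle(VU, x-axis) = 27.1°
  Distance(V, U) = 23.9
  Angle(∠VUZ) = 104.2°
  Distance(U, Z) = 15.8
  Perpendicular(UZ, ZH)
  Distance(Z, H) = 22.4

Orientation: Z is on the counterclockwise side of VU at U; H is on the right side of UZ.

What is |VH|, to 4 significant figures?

50.46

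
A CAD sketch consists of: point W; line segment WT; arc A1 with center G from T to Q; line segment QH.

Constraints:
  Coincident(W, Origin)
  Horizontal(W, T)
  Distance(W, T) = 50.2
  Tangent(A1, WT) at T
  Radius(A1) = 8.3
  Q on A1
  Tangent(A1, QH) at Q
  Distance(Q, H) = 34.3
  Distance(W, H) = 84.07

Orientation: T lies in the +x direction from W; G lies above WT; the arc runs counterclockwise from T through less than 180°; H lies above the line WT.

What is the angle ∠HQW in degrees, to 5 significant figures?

134.09°

W is at the origin; WT is horizontal with |WT| = 50.2 and T on the +x side, so T = (50.200, 0.0000). The tangent condition forces GT to be normal to WT, so G = T + (0, 8.3) = (50.200, 8.3000). Since GQ ⟂ QH (tangency), |GH| = √(8.3² + 34.3²) = 35.290 regardless of where Q sits on A1. So H lies on both circle(W, 84.07) and circle(G, 35.290); the above-WT intersection is H = (79.044, 28.632). Q is the foot of the tangent from H: Q = (56.443, 2.8311).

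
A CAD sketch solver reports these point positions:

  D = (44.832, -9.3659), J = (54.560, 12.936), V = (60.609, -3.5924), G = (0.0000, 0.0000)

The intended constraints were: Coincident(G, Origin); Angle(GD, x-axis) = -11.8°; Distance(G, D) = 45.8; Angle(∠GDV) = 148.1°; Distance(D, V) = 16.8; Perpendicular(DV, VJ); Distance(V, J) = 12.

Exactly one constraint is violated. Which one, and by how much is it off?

Distance(V, J) = 12 — off by 5.60.

G = (0.00, 0.00) ✓; GD at -11.80° ✓; |GD| = 45.80 ✓; ∠GDV = 148.1° ✓; |DV| = 16.80 ✓; ∠(DV, VJ) = 90.00° ✓; |VJ| = 17.60 ✗.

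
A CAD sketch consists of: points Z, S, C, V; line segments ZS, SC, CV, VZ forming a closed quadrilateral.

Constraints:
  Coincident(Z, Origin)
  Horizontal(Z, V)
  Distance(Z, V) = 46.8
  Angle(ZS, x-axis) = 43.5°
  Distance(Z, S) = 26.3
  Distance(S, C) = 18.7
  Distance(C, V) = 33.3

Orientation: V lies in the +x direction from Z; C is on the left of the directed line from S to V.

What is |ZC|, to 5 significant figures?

44.990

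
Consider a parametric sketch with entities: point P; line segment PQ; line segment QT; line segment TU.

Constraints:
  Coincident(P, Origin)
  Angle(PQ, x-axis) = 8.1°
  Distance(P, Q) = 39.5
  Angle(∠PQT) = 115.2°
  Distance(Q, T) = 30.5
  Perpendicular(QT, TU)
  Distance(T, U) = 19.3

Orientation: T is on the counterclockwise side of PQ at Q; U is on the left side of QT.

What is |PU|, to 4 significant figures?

50.09

∠PQT = 115.2°, so QT runs at 8.1° + (180° − 115.2°) = 72.90° from the x-axis; with |QT| = 30.5, T = Q + 30.5·(cos 72.90°, sin 72.90°) = (48.07, 34.72). The perpendicularity gives TU at right angles to QT; with |TU| = 19.3 on the left of QT, U = T + 19.3·(-0.9558, 0.2940) = (29.63, 40.39). Then |PU| = |U − P| = 50.09.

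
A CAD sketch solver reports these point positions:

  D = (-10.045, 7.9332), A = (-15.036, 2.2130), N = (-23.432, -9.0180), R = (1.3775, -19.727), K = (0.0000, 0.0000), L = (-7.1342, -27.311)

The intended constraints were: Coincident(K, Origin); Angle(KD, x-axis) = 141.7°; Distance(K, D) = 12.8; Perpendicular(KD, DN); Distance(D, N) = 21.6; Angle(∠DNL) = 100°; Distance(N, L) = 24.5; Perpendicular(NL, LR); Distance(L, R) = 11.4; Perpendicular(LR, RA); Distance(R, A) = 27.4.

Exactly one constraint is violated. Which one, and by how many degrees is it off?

Perpendicular(LR, RA) — off by 4.90°.

K = (0.00, 0.00) ✓; KD at 141.7° ✓; |KD| = 12.80 ✓; ∠(KD, DN) = 90.00° ✓; |DN| = 21.60 ✓; ∠DNL = 100.0° ✓; |NL| = 24.50 ✓; ∠(NL, LR) = 90.00° ✓; |LR| = 11.40 ✓; ∠(LR, RA) = 85.10° ✗; |RA| = 27.40 ✓.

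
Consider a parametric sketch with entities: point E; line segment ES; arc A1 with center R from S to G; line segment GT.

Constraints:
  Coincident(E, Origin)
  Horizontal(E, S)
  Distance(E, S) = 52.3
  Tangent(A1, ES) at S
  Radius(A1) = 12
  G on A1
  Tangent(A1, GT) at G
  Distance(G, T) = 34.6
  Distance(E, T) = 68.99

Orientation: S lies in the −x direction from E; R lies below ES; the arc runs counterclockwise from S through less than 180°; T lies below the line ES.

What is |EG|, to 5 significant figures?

65.471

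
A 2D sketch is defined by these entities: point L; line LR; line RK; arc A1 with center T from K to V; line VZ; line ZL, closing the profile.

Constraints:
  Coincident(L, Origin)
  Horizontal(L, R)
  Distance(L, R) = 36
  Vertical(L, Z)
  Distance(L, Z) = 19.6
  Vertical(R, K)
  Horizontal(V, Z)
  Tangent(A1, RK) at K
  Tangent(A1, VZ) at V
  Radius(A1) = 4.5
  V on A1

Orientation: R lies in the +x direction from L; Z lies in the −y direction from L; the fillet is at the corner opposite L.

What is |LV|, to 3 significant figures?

37.1

L is at the origin; LR is horizontal with |LR| = 36.0 and R on the +x side, so R = (36.0, 0.00). L and Z share the same x with |LZ| = 19.6 and Z on the −y side, so Z = (0.00, -19.6). The virtual corner opposite L is at (36.0, -19.6). A1 meets RK tangentially, so TK is at right angles to RK and A1 meets VZ tangentially, so TV is at right angles to VZ, with radius 4.5, so the center T sits 4.5 in from both sides at T = (31.5, -15.1). That places the tangent points at K = (36.0, -15.1) on RK and V = (31.5, -19.6) on VZ. Then |LV| = |V − L| = 37.1.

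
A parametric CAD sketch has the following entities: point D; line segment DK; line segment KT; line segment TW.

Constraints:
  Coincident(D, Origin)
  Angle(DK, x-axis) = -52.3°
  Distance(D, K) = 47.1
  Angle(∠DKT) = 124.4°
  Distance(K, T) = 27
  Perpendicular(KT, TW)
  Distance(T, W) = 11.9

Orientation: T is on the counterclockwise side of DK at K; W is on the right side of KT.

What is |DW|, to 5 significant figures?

73.830

∠DKT = 124.4°, so KT runs at -52.3° + (180° − 124.4°) = 3.3000° from the x-axis; with |KT| = 27.0, T = K + 27.0·(cos 3.3000°, sin 3.3000°) = (55.758, -35.712). The perpendicularity gives TW at right angles to KT; with |TW| = 11.9 on the right of KT, W = T + 11.9·(0.057564, -0.99834) = (56.443, -47.593). Then |DW| = |W − D| = 73.830.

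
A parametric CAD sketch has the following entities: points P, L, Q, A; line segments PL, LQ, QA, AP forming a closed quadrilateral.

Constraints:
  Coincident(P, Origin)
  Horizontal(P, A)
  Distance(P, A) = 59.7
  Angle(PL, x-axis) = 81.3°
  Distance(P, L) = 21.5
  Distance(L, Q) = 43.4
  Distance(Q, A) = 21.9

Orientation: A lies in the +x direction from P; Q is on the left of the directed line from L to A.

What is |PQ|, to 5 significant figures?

49.659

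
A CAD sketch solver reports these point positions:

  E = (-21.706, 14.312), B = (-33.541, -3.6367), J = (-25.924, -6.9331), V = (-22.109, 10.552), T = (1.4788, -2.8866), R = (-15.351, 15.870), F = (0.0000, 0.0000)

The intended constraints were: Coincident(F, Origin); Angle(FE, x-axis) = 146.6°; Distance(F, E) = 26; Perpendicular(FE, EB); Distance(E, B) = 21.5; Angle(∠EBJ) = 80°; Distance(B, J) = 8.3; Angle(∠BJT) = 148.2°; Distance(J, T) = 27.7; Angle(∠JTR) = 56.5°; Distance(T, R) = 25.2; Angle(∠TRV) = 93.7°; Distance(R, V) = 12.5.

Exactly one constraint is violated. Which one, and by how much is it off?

Distance(R, V) = 12.5 — off by 3.90.

F = (0.00, 0.00) ✓; FE at 146.6° ✓; |FE| = 26.00 ✓; ∠(FE, EB) = 90.00° ✓; |EB| = 21.50 ✓; ∠EBJ = 80.00° ✓; |BJ| = 8.300 ✓; ∠BJT = 148.2° ✓; |JT| = 27.70 ✓; ∠JTR = 56.50° ✓; |TR| = 25.20 ✓; ∠TRV = 93.70° ✓; |RV| = 8.600 ✗.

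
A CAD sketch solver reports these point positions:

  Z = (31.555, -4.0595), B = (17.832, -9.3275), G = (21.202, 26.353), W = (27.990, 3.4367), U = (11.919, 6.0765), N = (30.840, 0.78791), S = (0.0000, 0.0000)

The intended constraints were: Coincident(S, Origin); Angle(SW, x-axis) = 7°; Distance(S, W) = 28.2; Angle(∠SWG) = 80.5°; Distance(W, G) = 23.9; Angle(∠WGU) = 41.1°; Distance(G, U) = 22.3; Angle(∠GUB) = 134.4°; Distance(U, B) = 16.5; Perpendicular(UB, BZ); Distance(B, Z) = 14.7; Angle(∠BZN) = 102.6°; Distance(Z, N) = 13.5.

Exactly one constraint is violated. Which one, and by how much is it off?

Distance(Z, N) = 13.5 — off by 8.60.

S = (0.00, 0.00) ✓; SW at 7.000° ✓; |SW| = 28.20 ✓; ∠SWG = 80.50° ✓; |WG| = 23.90 ✓; ∠WGU = 41.10° ✓; |GU| = 22.30 ✓; ∠GUB = 134.4° ✓; |UB| = 16.50 ✓; ∠(UB, BZ) = 90.00° ✓; |BZ| = 14.70 ✓; ∠BZN = 102.6° ✓; |ZN| = 4.900 ✗.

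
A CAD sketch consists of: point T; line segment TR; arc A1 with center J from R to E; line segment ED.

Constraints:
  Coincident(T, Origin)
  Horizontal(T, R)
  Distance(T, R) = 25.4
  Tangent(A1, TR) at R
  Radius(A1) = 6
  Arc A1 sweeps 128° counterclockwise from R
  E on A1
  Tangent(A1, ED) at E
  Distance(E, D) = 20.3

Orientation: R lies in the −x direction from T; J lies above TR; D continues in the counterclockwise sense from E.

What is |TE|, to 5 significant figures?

22.832

Tangency of A1 to TR means the radius JR is perpendicular to TR, so J = R + (0, 6) = (-25.400, 6.0000). On A1, R sits at bearing -90° from J; a 128° counterclockwise sweep puts E at bearing 38°, so E = J + 6.0·(cos 38°, sin 38°) = (-20.672, 9.6940). Then |TE| = |E − T| = 22.832.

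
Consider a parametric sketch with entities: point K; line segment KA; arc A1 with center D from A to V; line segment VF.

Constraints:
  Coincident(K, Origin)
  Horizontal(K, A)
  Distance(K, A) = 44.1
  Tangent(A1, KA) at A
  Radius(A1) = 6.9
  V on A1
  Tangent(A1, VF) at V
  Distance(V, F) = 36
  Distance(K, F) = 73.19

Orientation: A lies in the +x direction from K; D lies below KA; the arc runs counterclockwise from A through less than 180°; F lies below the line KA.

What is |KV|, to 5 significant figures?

40.445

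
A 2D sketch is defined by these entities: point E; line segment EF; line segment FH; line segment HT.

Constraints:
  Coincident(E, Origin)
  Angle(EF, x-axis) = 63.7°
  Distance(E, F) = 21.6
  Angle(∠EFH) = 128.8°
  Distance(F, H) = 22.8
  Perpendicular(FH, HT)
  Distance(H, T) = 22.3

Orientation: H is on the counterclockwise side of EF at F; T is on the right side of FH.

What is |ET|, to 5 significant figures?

53.401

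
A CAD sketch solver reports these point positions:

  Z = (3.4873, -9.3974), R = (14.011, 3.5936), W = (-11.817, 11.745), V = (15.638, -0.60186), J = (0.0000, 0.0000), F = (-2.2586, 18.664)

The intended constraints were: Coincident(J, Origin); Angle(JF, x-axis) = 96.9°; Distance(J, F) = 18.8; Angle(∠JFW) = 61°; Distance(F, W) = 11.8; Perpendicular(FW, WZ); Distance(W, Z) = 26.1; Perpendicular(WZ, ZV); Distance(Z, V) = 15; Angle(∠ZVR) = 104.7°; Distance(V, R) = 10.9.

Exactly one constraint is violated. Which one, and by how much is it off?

Distance(V, R) = 10.9 — off by 6.40.

J = (0.00, 0.00) ✓; JF at 96.90° ✓; |JF| = 18.80 ✓; ∠JFW = 61.00° ✓; |FW| = 11.80 ✓; ∠(FW, WZ) = 90.00° ✓; |WZ| = 26.10 ✓; ∠(WZ, ZV) = 90.00° ✓; |ZV| = 15.00 ✓; ∠ZVR = 104.7° ✓; |VR| = 4.500 ✗.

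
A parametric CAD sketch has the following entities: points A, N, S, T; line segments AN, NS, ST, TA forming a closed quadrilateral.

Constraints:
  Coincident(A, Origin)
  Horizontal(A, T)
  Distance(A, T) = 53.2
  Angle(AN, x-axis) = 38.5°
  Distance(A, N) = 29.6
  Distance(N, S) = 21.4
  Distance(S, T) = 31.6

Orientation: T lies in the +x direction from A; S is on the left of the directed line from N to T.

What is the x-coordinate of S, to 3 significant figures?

41.6

Checks: |NS| = 21.40 ✓; |ST| = 31.60 ✓.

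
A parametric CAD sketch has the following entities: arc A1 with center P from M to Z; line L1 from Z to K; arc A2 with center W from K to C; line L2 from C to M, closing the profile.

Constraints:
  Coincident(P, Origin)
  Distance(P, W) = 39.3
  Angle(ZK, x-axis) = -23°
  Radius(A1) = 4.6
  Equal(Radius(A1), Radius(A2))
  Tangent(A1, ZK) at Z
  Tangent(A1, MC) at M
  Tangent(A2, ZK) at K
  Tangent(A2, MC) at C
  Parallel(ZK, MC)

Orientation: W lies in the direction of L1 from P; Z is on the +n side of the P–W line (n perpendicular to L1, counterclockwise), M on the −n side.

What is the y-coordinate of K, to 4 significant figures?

-11.12

The slot axis is L1's direction at -23.0°, so u = (cos -23.0°, sin -23.0°) = (0.9205, -0.3907) and n = (−sin -23.0°, cos -23.0°) = (0.3907, 0.9205). P is at the origin and W lies 39.3 along u from P, so W = 39.3·u = (36.18, -15.36). Tangency of A1 to both parallel lines with radius 4.6 puts Z and M at P ± 4.6·n: Z = (1.797, 4.234), M = (-1.797, -4.234). Equal radii place K and C the same way about W: K = W + 4.6·n = (37.97, -11.12), C = W − 4.6·n = (34.38, -19.59). So K.y = -11.12.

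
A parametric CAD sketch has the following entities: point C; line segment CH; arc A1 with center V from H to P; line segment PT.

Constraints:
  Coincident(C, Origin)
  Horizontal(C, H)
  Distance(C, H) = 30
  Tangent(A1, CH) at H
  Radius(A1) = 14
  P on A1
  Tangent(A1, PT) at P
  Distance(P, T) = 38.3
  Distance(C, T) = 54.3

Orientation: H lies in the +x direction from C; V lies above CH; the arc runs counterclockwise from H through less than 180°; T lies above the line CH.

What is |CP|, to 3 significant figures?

46.7

Checks: ∠(VH, HC) = 90.00° ✓; |VP| = 14.00 ✓; ∠(VP, PT) = 90.00° ✓; |PT| = 38.30 ✓; |CT| = 54.30 ✓.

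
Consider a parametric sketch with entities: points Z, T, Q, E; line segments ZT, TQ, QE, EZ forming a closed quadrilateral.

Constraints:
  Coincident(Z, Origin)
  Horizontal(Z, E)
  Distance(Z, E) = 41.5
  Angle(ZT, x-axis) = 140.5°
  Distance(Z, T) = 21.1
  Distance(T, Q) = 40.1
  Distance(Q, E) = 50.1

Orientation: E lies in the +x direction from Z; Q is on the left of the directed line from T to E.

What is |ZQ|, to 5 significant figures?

42.995

Z is at the origin; ZE is horizontal with |ZE| = 41.5 and E in +x, so E = (41.5, 0). ZT runs at 140.5° with |ZT| = 21.1, so T = (-16.281, 13.421). Q is determined by |TQ| = 40.1 and |QE| = 50.1 together: it lies at the intersection of circle(T, 40.1) and circle(E, 50.1). With |TE| = 59.320, the foot of the radical line on TE is 22.057 from T and the perpendicular offset is √(40.1² − 22.057²) = 33.489. Taking the left-of-TE solution: Q = (12.781, 41.051).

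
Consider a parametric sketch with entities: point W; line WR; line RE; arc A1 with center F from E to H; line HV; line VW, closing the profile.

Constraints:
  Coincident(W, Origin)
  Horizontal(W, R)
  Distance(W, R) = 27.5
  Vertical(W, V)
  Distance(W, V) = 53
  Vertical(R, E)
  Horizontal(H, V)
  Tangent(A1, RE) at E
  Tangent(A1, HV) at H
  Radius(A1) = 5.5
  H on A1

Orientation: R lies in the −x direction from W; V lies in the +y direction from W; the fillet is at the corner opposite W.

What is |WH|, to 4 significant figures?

57.38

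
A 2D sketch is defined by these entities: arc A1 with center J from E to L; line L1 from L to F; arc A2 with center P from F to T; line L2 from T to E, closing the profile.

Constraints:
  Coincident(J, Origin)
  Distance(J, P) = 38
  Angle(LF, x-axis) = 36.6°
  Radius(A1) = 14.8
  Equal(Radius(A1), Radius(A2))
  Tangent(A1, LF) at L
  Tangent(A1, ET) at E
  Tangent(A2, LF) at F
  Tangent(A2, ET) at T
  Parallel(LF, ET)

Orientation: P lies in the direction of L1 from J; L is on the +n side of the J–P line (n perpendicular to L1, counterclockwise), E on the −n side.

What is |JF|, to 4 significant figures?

40.78

The slot axis is L1's direction at 36.6°, so u = (cos 36.6°, sin 36.6°) = (0.8028, 0.5962) and n = (−sin 36.6°, cos 36.6°) = (-0.5962, 0.8028). J is at the origin and P lies 38.0 along u from J, so P = 38.0·u = (30.51, 22.66). Tangency of A1 to both parallel lines with radius 14.8 puts L and E at J ± 14.8·n: L = (-8.824, 11.88), E = (8.824, -11.88). Equal radii place F and T the same way about P: F = P + 14.8·n = (21.68, 34.54), T = P − 14.8·n = (39.33, 10.77). Then |JF| = |F − J| = 40.78.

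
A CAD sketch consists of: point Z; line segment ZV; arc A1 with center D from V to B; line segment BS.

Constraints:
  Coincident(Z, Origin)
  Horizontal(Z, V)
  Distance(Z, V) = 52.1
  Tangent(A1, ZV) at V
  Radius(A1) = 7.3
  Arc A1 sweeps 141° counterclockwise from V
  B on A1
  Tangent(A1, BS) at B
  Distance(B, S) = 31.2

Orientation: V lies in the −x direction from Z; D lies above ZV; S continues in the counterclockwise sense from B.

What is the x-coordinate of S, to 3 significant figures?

-71.8

Z is at the origin; ZV is horizontal with |ZV| = 52.1 and V on the −x side, so V = (-52.1, 0.00). The tangent condition forces DV to be normal to ZV, so D = V + (0, 7.3) = (-52.1, 7.30). On A1, V sits at bearing -90° from D; a 141° counterclockwise sweep puts B at bearing 51°, so B = D + 7.3·(cos 51°, sin 51°) = (-47.5, 13.0). Tangency of A1 to BS means the radius DB is perpendicular to BS, so BS runs along (−sin 51°, cos 51°); with |BS| = 31.2, S = (-71.8, 32.6). So S.x = -71.8.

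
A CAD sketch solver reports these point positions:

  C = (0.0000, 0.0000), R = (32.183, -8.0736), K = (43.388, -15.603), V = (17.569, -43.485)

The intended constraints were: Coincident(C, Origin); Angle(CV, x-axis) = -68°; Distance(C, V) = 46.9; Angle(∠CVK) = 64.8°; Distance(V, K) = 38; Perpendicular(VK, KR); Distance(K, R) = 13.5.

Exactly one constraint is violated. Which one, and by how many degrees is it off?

Perpendicular(VK, KR) — off by 8.90°.

C = (0.00, 0.00) ✓; CV at -68.00° ✓; |CV| = 46.90 ✓; ∠CVK = 64.80° ✓; |VK| = 38.00 ✓; ∠(VK, KR) = 98.90° ✗; |KR| = 13.50 ✓.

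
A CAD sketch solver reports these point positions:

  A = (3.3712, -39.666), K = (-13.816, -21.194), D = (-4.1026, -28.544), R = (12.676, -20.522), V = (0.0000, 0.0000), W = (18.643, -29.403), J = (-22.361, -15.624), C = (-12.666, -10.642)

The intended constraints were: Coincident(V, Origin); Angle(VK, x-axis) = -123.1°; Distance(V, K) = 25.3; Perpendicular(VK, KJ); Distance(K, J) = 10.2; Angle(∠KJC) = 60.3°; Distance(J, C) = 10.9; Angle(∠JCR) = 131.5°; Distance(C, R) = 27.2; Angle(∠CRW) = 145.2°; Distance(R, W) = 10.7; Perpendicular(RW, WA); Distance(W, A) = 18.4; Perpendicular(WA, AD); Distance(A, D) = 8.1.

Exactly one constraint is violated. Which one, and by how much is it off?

Distance(A, D) = 8.1 — off by 5.30.

V = (0.00, 0.00) ✓; VK at -123.1° ✓; |VK| = 25.30 ✓; ∠(VK, KJ) = 90.00° ✓; |KJ| = 10.20 ✓; ∠KJC = 60.30° ✓; |JC| = 10.90 ✓; ∠JCR = 131.5° ✓; |CR| = 27.20 ✓; ∠CRW = 145.2° ✓; |RW| = 10.70 ✓; ∠(RW, WA) = 89.99° ✓; |WA| = 18.40 ✓; ∠(WA, AD) = 90.00° ✓; |AD| = 13.40 ✗.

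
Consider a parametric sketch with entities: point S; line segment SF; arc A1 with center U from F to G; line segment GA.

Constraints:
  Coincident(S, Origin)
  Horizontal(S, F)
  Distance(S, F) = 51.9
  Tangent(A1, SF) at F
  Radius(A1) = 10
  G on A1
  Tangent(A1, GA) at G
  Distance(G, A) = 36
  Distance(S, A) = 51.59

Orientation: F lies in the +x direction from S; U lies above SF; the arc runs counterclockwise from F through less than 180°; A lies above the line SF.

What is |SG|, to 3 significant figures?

61.0

Checks: ∠(UF, FS) = 90.00° ✓; |UF| = 10.00 ✓; |UG| = 10.00 ✓; ∠(UG, GA) = 90.00° ✓; |GA| = 36.00 ✓; |SA| = 51.59 ✓.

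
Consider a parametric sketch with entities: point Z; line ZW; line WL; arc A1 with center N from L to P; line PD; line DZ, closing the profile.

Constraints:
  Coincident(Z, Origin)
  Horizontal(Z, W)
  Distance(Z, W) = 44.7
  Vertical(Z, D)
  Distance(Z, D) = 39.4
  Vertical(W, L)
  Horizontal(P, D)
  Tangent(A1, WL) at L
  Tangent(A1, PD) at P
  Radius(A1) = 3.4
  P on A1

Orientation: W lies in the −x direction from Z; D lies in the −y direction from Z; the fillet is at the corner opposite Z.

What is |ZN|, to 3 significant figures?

54.8

Z and D share the same x with |ZD| = 39.4 and D on the −y side, so D = (0.00, -39.4). The virtual corner opposite Z is at (-44.7, -39.4). The tangent condition forces NL to be normal to WL and the tangent condition forces NP to be normal to PD, with radius 3.4, so the center N sits 3.4 in from both sides at N = (-41.3, -36.0). Then |ZN| = |N − Z| = 54.8.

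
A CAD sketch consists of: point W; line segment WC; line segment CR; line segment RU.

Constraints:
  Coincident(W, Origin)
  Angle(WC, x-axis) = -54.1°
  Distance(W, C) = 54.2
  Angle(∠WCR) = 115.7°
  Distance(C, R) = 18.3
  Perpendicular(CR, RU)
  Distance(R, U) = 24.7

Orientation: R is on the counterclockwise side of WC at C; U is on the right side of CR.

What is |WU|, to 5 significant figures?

84.590

W is at the origin; WC runs at -54.1° with length 54.2, so C = 54.2·(cos -54.1°, sin -54.1°) = (31.781, -43.904). ∠WCR = 115.7°, so CR runs at -54.1° + (180° − 115.7°) = 10.200° from the x-axis; with |CR| = 18.3, R = C + 18.3·(cos 10.200°, sin 10.200°) = (49.792, -40.664). CR ⟂ RU; with |RU| = 24.7 on the right of CR, U = R + 24.7·(0.17708, -0.98420) = (54.166, -64.973). Then |WU| = |U − W| = 84.590.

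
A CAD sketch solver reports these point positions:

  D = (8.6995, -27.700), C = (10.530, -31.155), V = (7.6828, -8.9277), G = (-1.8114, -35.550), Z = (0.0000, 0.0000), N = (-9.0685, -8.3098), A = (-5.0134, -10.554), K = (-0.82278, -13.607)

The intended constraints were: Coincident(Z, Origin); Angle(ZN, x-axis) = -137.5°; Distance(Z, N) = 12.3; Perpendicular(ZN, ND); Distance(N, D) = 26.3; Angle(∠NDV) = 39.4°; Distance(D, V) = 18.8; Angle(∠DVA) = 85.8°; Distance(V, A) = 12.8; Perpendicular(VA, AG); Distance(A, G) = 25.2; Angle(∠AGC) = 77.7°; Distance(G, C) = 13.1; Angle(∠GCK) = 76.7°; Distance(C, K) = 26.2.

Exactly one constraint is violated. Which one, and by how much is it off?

Distance(C, K) = 26.2 — off by 5.30.

Z = (0.00, 0.00) ✓; ZN at -137.5° ✓; |ZN| = 12.30 ✓; ∠(ZN, ND) = 90.00° ✓; |ND| = 26.30 ✓; ∠NDV = 39.40° ✓; |DV| = 18.80 ✓; ∠DVA = 85.80° ✓; |VA| = 12.80 ✓; ∠(VA, AG) = 90.00° ✓; |AG| = 25.20 ✓; ∠AGC = 77.70° ✓; |GC| = 13.10 ✓; ∠GCK = 76.70° ✓; |CK| = 20.90 ✗.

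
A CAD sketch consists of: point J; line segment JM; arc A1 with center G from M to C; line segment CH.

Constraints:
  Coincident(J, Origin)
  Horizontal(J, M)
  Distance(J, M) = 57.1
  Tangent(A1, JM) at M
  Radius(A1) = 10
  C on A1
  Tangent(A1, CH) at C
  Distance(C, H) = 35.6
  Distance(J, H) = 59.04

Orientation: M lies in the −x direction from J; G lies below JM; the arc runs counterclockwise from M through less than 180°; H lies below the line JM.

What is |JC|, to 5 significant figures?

66.617

Checks: J = (0.00, 0.00) ✓; J.y = 0.00, M.y = 0.00 ✓; |GC| = 10.00 ✓; ∠(GC, CH) = 90.00° ✓; |CH| = 35.60 ✓; |JH| = 59.04 ✓.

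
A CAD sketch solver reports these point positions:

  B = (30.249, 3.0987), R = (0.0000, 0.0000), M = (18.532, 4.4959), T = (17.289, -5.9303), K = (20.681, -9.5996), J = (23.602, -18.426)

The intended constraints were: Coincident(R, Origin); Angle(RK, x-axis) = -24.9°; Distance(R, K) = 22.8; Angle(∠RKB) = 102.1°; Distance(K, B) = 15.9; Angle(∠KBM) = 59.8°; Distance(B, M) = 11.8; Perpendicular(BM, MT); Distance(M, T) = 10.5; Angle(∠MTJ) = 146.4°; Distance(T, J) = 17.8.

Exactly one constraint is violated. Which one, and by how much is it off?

Distance(T, J) = 17.8 — off by 3.80.

R = (0.00, 0.00) ✓; RK at -24.90° ✓; |RK| = 22.80 ✓; ∠RKB = 102.1° ✓; |KB| = 15.90 ✓; ∠KBM = 59.80° ✓; |BM| = 11.80 ✓; ∠(BM, MT) = 90.00° ✓; |MT| = 10.50 ✓; ∠MTJ = 146.4° ✓; |TJ| = 14.00 ✗.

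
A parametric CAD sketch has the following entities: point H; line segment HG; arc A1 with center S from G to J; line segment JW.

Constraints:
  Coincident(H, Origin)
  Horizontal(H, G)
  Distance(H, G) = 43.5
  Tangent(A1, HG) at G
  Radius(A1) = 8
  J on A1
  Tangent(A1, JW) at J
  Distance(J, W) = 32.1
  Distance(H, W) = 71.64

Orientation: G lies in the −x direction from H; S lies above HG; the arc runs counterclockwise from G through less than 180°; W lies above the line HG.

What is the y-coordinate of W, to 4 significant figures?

35.12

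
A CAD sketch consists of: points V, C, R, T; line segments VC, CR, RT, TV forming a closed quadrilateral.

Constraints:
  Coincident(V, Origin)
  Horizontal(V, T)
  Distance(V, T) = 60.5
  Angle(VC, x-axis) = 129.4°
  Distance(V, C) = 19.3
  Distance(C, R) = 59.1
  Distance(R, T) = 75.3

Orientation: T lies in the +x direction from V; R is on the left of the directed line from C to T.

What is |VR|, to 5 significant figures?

67.228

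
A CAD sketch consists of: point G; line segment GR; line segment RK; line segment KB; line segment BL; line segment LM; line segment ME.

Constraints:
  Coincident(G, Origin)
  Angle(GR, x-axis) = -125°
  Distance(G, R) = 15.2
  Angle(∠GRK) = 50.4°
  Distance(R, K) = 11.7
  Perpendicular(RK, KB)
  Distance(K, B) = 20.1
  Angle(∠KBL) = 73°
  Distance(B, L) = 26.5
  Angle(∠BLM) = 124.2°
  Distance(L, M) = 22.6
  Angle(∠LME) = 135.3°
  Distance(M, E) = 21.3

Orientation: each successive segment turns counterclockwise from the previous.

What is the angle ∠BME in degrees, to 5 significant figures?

104.99°

∠BLM = 124.2° gives LM at -102.60° from the x-axis; with |LM| = 22.6, M = (-28.237, -23.289). ∠LME = 135.3° gives ME at -57.900° from the x-axis; with |ME| = 21.3, E = (-16.918, -41.332). Then cos ∠BME = MB·ME / (|MB||ME|), giving 104.99°.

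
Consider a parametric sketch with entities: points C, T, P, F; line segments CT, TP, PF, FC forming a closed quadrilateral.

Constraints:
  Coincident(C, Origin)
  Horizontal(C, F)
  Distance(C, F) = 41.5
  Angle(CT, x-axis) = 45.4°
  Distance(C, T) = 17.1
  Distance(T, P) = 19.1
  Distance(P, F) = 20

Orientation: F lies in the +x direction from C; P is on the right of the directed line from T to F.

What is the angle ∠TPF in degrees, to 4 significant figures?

109.4°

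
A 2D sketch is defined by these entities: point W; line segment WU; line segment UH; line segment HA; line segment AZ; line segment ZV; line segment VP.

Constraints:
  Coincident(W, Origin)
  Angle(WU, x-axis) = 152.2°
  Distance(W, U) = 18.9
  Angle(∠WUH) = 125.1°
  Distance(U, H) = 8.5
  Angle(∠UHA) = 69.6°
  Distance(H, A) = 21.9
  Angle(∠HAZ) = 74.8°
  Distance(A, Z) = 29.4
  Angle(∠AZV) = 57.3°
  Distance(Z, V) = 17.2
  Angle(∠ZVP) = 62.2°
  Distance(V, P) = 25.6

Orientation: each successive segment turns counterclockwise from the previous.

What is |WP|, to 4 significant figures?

7.128

∠AZV = 57.3° gives ZV at -174.6° from the x-axis; with |ZV| = 17.2, V = (-11.78, 14.65). ∠ZVP = 62.2° gives VP at -56.80° from the x-axis; with |VP| = 25.6, P = (2.239, -6.767). Then |WP| = |P − W| = 7.128.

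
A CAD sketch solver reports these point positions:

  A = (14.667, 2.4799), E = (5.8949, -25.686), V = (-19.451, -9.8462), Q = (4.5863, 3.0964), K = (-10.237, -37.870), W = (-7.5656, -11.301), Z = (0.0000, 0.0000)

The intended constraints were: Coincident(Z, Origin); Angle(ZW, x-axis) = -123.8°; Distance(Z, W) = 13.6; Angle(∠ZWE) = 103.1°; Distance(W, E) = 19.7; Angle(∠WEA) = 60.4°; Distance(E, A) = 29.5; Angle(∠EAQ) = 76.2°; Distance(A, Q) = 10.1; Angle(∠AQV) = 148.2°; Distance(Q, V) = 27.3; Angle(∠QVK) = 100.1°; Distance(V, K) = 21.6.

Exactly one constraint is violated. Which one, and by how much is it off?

Distance(V, K) = 21.6 — off by 7.90.

Z = (0.00, 0.00) ✓; ZW at -123.8° ✓; |ZW| = 13.60 ✓; ∠ZWE = 103.1° ✓; |WE| = 19.70 ✓; ∠WEA = 60.40° ✓; |EA| = 29.50 ✓; ∠EAQ = 76.20° ✓; |AQ| = 10.10 ✓; ∠AQV = 148.2° ✓; |QV| = 27.30 ✓; ∠QVK = 100.1° ✓; |VK| = 29.50 ✗.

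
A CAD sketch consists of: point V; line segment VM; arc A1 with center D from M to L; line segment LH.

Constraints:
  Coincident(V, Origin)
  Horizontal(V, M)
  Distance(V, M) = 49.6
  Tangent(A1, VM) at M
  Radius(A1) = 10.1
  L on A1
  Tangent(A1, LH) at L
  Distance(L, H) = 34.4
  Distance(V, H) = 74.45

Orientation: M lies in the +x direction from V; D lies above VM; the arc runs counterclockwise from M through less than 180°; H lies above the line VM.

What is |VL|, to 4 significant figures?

60.55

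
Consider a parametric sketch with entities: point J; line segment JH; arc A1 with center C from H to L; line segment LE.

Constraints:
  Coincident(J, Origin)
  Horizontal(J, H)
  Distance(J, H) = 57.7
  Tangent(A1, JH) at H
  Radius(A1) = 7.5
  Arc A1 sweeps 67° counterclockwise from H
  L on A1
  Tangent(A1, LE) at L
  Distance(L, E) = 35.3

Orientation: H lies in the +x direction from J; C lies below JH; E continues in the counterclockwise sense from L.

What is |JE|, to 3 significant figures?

52.4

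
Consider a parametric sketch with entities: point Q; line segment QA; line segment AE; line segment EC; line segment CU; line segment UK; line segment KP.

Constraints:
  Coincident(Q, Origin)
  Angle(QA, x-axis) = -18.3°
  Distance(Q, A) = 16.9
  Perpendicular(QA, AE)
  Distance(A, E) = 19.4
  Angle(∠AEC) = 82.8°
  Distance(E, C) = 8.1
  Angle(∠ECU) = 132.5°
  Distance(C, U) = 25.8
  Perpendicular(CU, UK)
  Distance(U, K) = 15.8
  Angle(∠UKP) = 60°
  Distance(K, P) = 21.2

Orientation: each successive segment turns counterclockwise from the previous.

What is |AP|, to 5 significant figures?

12.333

Q is at the origin; QA runs at -18.3° with length 16.9, so A = (16.045, -5.3065). QA ⟂ AE, so AE runs at 71.700°; with |AE| = 19.4, E = (22.137, 13.112). ∠AEC = 82.8° gives EC at 168.90° from the x-axis; with |EC| = 8.1, C = (14.188, 14.672). ∠ECU = 132.5° gives CU at -143.60° from the x-axis; with |CU| = 25.8, U = (-6.5780, -0.63840). CU is perpendicular to UK, so UK runs at -53.600°; with |UK| = 15.8, K = (2.7980, -13.356). ∠UKP = 60.0° gives KP at 66.400° from the x-axis; with |KP| = 21.2, P = (11.285, 6.0712). Then |AP| = |P − A| = 12.333.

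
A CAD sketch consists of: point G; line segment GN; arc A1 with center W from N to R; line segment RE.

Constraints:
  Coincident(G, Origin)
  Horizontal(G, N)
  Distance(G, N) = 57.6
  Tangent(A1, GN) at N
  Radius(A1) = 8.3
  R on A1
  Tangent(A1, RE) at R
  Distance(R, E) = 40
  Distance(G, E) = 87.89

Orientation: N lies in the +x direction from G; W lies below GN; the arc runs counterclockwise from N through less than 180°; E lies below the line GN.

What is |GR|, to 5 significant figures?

52.753

Checks: |WN| = 8.300 ✓; |WR| = 8.300 ✓; ∠(WR, RE) = 90.00° ✓; |RE| = 40.00 ✓; |GE| = 87.89 ✓.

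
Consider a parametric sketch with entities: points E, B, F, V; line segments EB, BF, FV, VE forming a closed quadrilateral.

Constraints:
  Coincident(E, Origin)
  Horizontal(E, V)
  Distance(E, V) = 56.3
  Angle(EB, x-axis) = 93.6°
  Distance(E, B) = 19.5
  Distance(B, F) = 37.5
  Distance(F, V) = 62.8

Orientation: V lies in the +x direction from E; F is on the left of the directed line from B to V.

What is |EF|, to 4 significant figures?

54.37

Checks: |BF| = 37.50 ✓; |FV| = 62.80 ✓.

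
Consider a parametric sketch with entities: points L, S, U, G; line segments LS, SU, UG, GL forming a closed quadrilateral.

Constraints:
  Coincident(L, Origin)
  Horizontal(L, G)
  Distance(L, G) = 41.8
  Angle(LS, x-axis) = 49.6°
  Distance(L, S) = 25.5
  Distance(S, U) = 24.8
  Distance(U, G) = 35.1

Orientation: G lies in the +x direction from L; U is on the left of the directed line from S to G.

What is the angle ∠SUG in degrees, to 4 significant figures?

61.48°

Checks: |SU| = 24.80 ✓; |UG| = 35.10 ✓.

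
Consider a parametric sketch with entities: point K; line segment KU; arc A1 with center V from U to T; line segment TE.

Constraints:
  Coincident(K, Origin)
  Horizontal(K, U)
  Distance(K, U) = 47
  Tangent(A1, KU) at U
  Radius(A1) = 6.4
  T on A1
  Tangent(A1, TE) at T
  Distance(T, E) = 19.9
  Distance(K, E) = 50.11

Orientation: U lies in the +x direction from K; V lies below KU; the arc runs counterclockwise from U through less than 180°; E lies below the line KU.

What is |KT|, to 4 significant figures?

41.22

K is at the origin; K and U share the same y with |KU| = 47.0 and U on the +x side, so U = (47.00, 0.000). The tangent condition forces VU to be normal to KU, so V = U + (0, -6.4) = (47.00, -6.400). Since VT ⟂ TE (tangency), |VE| = √(6.4² + 19.9²) = 20.90 regardless of where T sits on A1. So E lies on both circle(K, 50.11) and circle(V, 20.90); the below-KU intersection is E = (42.35, -26.78). T is the foot of the tangent from E: T = (40.62, -6.956).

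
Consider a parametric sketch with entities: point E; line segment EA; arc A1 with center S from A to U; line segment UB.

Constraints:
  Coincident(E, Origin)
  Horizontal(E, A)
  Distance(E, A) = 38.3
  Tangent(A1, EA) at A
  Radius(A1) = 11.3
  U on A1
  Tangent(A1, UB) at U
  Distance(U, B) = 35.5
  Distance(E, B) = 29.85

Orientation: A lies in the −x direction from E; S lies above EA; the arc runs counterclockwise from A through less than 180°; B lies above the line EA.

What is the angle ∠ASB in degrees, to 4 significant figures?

118.9°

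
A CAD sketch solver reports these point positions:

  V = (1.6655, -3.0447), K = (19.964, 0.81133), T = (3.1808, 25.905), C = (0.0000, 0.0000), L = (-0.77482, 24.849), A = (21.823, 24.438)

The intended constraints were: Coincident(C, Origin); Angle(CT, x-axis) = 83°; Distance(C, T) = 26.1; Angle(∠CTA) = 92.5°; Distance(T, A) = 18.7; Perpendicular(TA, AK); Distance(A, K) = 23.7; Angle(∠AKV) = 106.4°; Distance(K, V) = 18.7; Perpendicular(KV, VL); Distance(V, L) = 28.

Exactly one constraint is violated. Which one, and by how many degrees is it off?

Perpendicular(KV, VL) — off by 6.90°.

C = (0.00, 0.00) ✓; CT at 83.00° ✓; |CT| = 26.10 ✓; ∠CTA = 92.50° ✓; |TA| = 18.70 ✓; ∠(TA, AK) = 90.00° ✓; |AK| = 23.70 ✓; ∠AKV = 106.4° ✓; |KV| = 18.70 ✓; ∠(KV, VL) = 96.90° ✗; |VL| = 28.00 ✓.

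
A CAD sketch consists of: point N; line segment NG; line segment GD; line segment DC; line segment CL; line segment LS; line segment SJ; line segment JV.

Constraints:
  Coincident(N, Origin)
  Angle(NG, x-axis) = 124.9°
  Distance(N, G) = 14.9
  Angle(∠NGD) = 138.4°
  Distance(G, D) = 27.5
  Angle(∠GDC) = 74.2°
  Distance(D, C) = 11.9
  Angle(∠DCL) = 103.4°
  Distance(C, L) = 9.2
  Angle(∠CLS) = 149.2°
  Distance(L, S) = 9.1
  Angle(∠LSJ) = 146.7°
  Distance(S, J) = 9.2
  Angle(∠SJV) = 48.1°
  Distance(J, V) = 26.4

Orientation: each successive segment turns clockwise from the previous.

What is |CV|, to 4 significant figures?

7.133

N is at the origin; NG runs at 124.9° with length 14.9, so G = (-8.525, 12.22). ∠NGD = 138.4° gives GD at 83.30° from the x-axis; with |GD| = 27.5, D = (-5.317, 39.53). ∠GDC = 74.2° gives DC at -22.50° from the x-axis; with |DC| = 11.9, C = (5.678, 34.98). ∠DCL = 103.4° gives CL at -99.10° from the x-axis; with |CL| = 9.2, L = (4.223, 25.89). ∠CLS = 149.2° gives LS at -129.9° from the x-axis; with |LS| = 9.1, S = (-1.615, 18.91). ∠LSJ = 146.7° gives SJ at -163.2° from the x-axis; with |SJ| = 9.2, J = (-10.42, 16.25). ∠SJV = 48.1° gives JV at 64.90° from the x-axis; with |JV| = 26.4, V = (0.7769, 40.16). Then |CV| = |V − C| = 7.133.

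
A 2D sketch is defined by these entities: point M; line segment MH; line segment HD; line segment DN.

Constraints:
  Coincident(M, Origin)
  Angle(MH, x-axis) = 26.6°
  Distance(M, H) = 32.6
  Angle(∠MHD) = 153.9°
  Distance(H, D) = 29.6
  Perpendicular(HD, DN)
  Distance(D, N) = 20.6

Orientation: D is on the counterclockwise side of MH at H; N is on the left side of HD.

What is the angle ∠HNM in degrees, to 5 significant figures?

28.769°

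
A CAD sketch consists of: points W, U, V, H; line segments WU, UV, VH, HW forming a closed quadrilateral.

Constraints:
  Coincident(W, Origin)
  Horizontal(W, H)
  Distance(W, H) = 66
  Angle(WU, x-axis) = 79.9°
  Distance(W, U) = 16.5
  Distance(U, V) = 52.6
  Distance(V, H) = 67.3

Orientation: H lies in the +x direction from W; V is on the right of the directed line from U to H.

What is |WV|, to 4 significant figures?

37.12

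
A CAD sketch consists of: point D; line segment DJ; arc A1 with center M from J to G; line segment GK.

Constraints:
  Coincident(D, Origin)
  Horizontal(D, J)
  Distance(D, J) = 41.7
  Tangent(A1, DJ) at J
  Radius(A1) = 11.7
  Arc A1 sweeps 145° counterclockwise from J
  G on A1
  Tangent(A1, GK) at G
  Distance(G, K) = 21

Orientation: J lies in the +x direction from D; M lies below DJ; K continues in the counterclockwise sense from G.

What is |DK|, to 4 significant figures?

61.93

D is at the origin; DJ is horizontal with |DJ| = 41.7 and J on the +x side, so J = (41.70, 0.000). A1 meets DJ tangentially, so MJ is at right angles to DJ, so M = J + (0, -11.7) = (41.70, -11.70). On A1, J sits at bearing 90° from M; a 145° counterclockwise sweep puts G at bearing 235°, so G = M + 11.7·(cos 235°, sin 235°) = (34.99, -21.28). Tangency of A1 to GK means the radius MG is perpendicular to GK, so GK runs along (−sin 235°, cos 235°); with |GK| = 21.0, K = (52.19, -33.33). Then |DK| = |K − D| = 61.93.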